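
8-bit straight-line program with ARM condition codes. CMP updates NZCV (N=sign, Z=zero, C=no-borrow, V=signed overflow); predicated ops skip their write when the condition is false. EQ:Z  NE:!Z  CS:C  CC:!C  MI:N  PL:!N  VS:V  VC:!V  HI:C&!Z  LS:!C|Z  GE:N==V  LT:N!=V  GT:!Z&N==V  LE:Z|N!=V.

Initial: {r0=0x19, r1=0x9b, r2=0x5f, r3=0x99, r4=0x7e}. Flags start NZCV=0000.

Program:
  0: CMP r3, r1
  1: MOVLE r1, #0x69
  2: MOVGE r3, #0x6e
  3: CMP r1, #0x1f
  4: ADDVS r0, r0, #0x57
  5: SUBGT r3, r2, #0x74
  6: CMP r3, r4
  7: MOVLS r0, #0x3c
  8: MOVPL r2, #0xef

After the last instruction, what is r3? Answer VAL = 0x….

0: ✓ CMP  NZCV=1000
1: ✓ MOVLE  r1←0x69
2: · MOVGE
3: ✓ CMP  NZCV=0010
4: · ADDVS
5: ✓ SUBGT  r3←0xeb
6: ✓ CMP  NZCV=0011
7: · MOVLS
8: ✓ MOVPL  r2←0xef

VAL = 0xeb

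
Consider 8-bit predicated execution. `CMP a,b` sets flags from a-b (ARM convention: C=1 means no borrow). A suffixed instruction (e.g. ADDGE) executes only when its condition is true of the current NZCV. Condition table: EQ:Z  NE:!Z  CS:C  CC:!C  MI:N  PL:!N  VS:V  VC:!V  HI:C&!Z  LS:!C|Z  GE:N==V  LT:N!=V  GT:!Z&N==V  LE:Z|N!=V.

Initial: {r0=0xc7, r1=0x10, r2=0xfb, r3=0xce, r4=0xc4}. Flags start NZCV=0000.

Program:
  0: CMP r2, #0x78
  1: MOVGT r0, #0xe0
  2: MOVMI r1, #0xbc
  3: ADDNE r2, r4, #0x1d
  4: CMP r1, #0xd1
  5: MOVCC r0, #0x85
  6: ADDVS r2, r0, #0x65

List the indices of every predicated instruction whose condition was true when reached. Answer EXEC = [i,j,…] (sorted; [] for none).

0: ✓ CMP  NZCV=1010
1: · MOVGT
2: ✓ MOVMI  r1←0xbc
3: ✓ ADDNE  r2←0xe1
4: ✓ CMP  NZCV=1000
5: ✓ MOVCC  r0←0x85
6: · ADDVS

EXEC = [2,3,5]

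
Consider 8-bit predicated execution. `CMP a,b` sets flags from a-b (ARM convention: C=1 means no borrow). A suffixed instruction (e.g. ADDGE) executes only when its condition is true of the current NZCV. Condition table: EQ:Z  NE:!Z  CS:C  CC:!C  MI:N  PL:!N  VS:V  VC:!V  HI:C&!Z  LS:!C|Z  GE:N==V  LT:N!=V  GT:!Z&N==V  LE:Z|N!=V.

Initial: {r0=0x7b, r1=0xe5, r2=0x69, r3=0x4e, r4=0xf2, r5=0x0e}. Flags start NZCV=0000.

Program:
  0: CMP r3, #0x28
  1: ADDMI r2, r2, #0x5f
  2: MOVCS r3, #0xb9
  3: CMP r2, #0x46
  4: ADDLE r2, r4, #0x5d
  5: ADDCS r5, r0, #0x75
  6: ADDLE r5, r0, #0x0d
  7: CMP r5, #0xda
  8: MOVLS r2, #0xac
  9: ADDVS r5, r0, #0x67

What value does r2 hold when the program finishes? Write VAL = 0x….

[0] flags=0010 → (cmp)
[1] flags=0010 MI?F → skip
[2] flags=0010 CS?T → r3=0xb9
[3] flags=0010 → (cmp)
[4] flags=0010 LE?F → skip
[5] flags=0010 CS?T → r5=0xf0
[6] flags=0010 LE?F → skip
[7] flags=0010 → (cmp)
[8] flags=0010 LS?F → skip
[9] flags=0010 VS?F → skip

VAL = 0x69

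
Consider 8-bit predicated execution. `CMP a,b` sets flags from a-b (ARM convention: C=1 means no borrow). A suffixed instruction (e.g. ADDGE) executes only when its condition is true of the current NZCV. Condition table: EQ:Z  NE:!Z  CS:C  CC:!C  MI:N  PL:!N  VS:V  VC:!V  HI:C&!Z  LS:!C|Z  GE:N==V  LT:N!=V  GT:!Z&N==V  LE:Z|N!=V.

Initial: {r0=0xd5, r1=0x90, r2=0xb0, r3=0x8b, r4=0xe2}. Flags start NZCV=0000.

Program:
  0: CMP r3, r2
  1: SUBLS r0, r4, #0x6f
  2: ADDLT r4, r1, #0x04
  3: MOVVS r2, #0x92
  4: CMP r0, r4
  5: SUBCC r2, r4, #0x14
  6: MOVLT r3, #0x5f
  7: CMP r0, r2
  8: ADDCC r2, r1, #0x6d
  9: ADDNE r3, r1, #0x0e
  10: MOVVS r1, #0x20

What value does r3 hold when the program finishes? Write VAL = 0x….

VAL = 0x9e

0: ✓ CMP  NZCV=1000
1: ✓ SUBLS  r0←0x73
2: ✓ ADDLT  r4←0x94
3: · MOVVS
4: ✓ CMP  NZCV=1001
5: ✓ SUBCC  r2←0x80
6: · MOVLT
7: ✓ CMP  NZCV=1001
8: ✓ ADDCC  r2←0xfd
9: ✓ ADDNE  r3←0x9e
10: ✓ MOVVS  r1←0x20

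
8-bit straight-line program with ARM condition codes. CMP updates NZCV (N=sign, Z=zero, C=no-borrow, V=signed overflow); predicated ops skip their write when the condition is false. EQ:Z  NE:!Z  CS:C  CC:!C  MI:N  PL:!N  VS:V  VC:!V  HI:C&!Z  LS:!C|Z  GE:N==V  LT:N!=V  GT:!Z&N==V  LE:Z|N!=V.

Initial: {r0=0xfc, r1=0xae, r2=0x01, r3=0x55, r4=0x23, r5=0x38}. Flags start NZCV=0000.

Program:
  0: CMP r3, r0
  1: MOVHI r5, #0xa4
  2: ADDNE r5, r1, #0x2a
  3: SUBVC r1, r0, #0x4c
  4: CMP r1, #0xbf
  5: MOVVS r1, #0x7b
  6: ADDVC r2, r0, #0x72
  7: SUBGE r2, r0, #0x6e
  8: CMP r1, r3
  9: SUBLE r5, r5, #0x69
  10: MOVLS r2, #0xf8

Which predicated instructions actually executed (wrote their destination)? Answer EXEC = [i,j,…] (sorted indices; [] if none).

EXEC = [2,3,6,9]

0: ✓ CMP  NZCV=0000
1: · MOVHI
2: ✓ ADDNE  r5←0xd8
3: ✓ SUBVC  r1←0xb0
4: ✓ CMP  NZCV=1000
5: · MOVVS
6: ✓ ADDVC  r2←0x6e
7: · SUBGE
8: ✓ CMP  NZCV=0011
9: ✓ SUBLE  r5←0x6f
10: · MOVLS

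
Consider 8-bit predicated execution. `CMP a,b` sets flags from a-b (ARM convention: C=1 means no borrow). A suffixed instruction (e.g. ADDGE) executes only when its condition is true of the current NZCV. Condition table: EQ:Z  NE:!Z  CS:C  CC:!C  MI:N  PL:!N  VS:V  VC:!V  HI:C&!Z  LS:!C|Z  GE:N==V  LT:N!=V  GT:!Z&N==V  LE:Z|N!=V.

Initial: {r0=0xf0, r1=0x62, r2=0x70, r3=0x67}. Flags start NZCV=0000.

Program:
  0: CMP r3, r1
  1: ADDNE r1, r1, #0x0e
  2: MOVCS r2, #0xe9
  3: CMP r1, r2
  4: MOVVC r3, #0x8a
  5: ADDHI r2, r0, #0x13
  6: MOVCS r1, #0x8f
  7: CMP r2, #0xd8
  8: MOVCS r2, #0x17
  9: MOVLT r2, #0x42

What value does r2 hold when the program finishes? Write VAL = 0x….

0: ✓ CMP  NZCV=0010
1: ✓ ADDNE  r1←0x70
2: ✓ MOVCS  r2←0xe9
3: ✓ CMP  NZCV=1001
4: · MOVVC
5: · ADDHI
6: · MOVCS
7: ✓ CMP  NZCV=0010
8: ✓ MOVCS  r2←0x17
9: · MOVLT

VAL = 0x17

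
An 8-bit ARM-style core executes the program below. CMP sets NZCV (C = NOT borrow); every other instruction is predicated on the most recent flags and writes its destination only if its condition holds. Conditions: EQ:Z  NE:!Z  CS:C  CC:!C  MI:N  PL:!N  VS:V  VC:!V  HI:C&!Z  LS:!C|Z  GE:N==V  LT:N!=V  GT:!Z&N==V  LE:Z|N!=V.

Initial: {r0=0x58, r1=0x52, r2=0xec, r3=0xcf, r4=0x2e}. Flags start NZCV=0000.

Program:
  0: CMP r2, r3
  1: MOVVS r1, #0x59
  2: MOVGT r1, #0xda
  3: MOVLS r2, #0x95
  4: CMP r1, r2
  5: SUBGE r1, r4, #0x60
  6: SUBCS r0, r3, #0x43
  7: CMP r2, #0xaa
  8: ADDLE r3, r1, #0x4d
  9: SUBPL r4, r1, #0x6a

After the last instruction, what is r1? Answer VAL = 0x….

[0] flags=0010 → (cmp)
[1] flags=0010 VS?F → skip
[2] flags=0010 GT?T → r1=0xda
[3] flags=0010 LS?F → skip
[4] flags=1000 → (cmp)
[5] flags=1000 GE?F → skip
[6] flags=1000 CS?F → skip
[7] flags=0010 → (cmp)
[8] flags=0010 LE?F → skip
[9] flags=0010 PL?T → r4=0x70

VAL = 0xda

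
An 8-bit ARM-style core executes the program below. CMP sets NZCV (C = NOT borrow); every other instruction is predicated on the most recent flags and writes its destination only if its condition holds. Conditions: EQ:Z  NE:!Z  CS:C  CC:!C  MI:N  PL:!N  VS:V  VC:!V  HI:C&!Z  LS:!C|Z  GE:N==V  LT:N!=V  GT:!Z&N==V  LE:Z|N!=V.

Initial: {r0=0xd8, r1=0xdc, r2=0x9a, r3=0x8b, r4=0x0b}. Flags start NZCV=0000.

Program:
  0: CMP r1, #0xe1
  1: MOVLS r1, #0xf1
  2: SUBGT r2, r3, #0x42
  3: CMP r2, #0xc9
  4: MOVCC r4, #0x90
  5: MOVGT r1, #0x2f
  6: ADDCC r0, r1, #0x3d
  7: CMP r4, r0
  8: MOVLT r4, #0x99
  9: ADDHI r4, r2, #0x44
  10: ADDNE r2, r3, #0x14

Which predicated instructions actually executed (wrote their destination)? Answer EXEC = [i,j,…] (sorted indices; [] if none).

[0] flags=1000 → (cmp)
[1] flags=1000 LS?T → r1=0xf1
[2] flags=1000 GT?F → skip
[3] flags=1000 → (cmp)
[4] flags=1000 CC?T → r4=0x90
[5] flags=1000 GT?F → skip
[6] flags=1000 CC?T → r0=0x2e
[7] flags=0011 → (cmp)
[8] flags=0011 LT?T → r4=0x99
[9] flags=0011 HI?T → r4=0xde
[10] flags=0011 NE?T → r2=0x9f

EXEC = [1,4,6,8,9,10]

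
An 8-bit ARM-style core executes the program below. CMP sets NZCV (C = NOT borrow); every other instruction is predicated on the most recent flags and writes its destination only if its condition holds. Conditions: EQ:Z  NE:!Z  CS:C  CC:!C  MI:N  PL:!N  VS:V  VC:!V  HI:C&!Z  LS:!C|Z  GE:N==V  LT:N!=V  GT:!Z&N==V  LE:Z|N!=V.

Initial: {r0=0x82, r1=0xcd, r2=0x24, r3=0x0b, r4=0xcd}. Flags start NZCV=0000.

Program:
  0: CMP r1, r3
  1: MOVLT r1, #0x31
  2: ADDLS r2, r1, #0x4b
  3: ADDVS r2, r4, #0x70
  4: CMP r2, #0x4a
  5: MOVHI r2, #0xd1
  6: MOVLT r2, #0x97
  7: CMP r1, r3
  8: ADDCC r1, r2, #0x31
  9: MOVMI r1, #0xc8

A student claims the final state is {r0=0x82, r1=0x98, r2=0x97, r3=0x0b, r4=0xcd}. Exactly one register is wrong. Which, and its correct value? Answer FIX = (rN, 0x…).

0: ✓ CMP  NZCV=1010
1: ✓ MOVLT  r1←0x31
2: · ADDLS
3: · ADDVS
4: ✓ CMP  NZCV=1000
5: · MOVHI
6: ✓ MOVLT  r2←0x97
7: ✓ CMP  NZCV=0010
8: · ADDCC
9: · MOVMI

FIX = (r1, 0x31)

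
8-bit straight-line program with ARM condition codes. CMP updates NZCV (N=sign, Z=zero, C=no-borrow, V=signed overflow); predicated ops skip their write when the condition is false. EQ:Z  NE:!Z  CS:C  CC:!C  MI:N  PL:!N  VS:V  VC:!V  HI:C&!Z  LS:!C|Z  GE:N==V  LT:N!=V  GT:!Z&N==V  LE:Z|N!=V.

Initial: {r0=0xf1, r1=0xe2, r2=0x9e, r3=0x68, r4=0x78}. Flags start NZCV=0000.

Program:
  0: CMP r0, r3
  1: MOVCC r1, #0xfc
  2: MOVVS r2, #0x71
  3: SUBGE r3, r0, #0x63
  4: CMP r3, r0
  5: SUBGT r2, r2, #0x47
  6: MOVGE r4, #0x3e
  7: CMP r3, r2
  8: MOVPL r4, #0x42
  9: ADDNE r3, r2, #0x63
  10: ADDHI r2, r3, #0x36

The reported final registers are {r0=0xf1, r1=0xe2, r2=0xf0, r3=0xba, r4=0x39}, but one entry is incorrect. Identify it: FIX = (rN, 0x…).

0: ✓ CMP  NZCV=1010
1: · MOVCC
2: · MOVVS
3: · SUBGE
4: ✓ CMP  NZCV=0000
5: ✓ SUBGT  r2←0x57
6: ✓ MOVGE  r4←0x3e
7: ✓ CMP  NZCV=0010
8: ✓ MOVPL  r4←0x42
9: ✓ ADDNE  r3←0xba
10: ✓ ADDHI  r2←0xf0

FIX = (r4, 0x42)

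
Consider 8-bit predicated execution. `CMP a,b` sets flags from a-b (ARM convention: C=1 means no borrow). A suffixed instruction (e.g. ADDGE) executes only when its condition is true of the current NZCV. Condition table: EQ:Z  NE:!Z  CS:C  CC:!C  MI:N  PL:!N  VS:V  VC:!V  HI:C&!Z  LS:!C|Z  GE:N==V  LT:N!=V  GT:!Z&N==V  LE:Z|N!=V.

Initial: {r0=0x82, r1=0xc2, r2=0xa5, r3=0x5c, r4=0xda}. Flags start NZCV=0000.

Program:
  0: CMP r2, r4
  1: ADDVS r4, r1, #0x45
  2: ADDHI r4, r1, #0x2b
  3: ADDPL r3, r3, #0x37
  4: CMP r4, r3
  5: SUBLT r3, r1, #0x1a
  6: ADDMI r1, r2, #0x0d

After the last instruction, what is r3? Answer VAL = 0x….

[0] flags=1000 → (cmp)
[1] flags=1000 VS?F → skip
[2] flags=1000 HI?F → skip
[3] flags=1000 PL?F → skip
[4] flags=0011 → (cmp)
[5] flags=0011 LT?T → r3=0xa8
[6] flags=0011 MI?F → skip

VAL = 0xa8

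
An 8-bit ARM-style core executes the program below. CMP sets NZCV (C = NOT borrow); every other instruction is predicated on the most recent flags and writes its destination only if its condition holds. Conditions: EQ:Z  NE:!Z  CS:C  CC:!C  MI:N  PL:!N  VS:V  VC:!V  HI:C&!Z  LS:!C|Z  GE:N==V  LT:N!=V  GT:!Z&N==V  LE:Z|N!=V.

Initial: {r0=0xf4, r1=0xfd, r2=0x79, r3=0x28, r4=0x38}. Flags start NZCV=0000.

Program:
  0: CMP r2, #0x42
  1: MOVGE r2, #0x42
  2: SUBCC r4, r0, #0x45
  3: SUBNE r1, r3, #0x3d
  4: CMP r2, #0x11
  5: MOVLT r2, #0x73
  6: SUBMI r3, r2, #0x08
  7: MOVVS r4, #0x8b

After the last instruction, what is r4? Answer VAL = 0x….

0: ✓ CMP  NZCV=0010
1: ✓ MOVGE  r2←0x42
2: · SUBCC
3: ✓ SUBNE  r1←0xeb
4: ✓ CMP  NZCV=0010
5: · MOVLT
6: · SUBMI
7: · MOVVS

VAL = 0x38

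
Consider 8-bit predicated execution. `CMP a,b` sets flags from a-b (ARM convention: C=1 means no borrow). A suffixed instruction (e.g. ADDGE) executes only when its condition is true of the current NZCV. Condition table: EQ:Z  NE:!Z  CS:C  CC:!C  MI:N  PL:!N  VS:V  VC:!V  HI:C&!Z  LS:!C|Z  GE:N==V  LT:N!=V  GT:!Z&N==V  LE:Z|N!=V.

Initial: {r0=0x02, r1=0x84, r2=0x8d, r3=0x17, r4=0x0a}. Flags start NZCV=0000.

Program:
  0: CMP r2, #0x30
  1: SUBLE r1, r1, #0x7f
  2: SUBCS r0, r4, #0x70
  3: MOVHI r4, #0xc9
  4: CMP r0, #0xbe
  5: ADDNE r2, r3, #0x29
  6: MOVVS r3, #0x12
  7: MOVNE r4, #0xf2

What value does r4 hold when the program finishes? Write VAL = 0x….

[0] flags=0011 → (cmp)
[1] flags=0011 LE?T → r1=0x05
[2] flags=0011 CS?T → r0=0x9a
[3] flags=0011 HI?T → r4=0xc9
[4] flags=1000 → (cmp)
[5] flags=1000 NE?T → r2=0x40
[6] flags=1000 VS?F → skip
[7] flags=1000 NE?T → r4=0xf2

VAL = 0xf2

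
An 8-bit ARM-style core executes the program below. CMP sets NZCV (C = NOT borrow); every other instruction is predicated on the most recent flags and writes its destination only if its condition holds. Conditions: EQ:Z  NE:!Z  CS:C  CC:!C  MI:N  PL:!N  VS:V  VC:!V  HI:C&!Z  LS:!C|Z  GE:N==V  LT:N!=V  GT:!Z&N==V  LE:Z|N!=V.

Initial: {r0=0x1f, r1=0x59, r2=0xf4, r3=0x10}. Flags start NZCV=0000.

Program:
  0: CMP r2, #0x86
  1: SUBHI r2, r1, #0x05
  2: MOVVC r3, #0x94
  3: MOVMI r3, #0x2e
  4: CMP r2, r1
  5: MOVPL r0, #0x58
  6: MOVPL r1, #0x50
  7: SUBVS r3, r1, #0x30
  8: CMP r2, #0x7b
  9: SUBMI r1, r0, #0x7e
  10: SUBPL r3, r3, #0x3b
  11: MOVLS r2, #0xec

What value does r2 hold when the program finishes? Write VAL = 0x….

VAL = 0xec

0: ✓ CMP  NZCV=0010
1: ✓ SUBHI  r2←0x54
2: ✓ MOVVC  r3←0x94
3: · MOVMI
4: ✓ CMP  NZCV=1000
5: · MOVPL
6: · MOVPL
7: · SUBVS
8: ✓ CMP  NZCV=1000
9: ✓ SUBMI  r1←0xa1
10: · SUBPL
11: ✓ MOVLS  r2←0xec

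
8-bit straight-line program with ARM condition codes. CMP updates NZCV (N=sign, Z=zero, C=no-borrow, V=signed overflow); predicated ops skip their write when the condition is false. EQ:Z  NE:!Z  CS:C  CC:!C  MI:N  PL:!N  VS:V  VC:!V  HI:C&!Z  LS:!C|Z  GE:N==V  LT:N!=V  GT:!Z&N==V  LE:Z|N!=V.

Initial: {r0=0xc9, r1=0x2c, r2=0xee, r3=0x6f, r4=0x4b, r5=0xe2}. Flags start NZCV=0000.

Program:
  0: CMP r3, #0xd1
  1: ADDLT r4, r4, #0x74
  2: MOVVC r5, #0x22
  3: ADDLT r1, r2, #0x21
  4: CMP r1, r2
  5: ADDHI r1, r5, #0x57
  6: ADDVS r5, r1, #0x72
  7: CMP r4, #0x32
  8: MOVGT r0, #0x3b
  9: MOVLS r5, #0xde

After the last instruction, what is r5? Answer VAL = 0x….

VAL = 0xe2

0: ✓ CMP  NZCV=1001
1: · ADDLT
2: · MOVVC
3: · ADDLT
4: ✓ CMP  NZCV=0000
5: · ADDHI
6: · ADDVS
7: ✓ CMP  NZCV=0010
8: ✓ MOVGT  r0←0x3b
9: · MOVLS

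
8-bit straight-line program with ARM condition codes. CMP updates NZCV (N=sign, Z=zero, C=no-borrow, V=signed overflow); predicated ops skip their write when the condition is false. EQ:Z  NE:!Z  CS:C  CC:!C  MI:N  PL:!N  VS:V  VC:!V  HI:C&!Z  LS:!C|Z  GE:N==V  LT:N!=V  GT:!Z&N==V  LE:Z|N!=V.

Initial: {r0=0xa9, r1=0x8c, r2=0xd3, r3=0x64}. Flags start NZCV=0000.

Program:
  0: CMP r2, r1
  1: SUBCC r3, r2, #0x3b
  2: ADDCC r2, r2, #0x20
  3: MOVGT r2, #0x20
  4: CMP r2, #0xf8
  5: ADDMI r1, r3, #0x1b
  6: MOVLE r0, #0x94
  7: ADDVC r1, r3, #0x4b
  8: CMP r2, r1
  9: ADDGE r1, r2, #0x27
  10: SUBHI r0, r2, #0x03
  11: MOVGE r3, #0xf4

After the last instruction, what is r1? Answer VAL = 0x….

0: ✓ CMP  NZCV=0010
1: · SUBCC
2: · ADDCC
3: ✓ MOVGT  r2←0x20
4: ✓ CMP  NZCV=0000
5: · ADDMI
6: · MOVLE
7: ✓ ADDVC  r1←0xaf
8: ✓ CMP  NZCV=0000
9: ✓ ADDGE  r1←0x47
10: · SUBHI
11: ✓ MOVGE  r3←0xf4

VAL = 0x47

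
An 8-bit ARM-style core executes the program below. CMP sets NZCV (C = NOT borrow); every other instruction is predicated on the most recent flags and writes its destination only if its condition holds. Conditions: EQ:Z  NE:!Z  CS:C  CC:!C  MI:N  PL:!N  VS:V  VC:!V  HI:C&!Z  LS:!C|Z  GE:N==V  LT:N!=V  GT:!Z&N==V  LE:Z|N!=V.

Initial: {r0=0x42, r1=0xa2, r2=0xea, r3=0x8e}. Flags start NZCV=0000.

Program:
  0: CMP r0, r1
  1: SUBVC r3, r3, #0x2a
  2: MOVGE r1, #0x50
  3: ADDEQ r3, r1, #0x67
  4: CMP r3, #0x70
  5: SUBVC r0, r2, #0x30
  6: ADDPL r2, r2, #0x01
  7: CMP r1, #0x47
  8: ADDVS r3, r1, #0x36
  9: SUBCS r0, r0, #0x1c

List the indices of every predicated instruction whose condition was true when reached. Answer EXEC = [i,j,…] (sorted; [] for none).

EXEC = [2,6,9]

[0] flags=1001 → (cmp)
[1] flags=1001 VC?F → skip
[2] flags=1001 GE?T → r1=0x50
[3] flags=1001 EQ?F → skip
[4] flags=0011 → (cmp)
[5] flags=0011 VC?F → skip
[6] flags=0011 PL?T → r2=0xeb
[7] flags=0010 → (cmp)
[8] flags=0010 VS?F → skip
[9] flags=0010 CS?T → r0=0x26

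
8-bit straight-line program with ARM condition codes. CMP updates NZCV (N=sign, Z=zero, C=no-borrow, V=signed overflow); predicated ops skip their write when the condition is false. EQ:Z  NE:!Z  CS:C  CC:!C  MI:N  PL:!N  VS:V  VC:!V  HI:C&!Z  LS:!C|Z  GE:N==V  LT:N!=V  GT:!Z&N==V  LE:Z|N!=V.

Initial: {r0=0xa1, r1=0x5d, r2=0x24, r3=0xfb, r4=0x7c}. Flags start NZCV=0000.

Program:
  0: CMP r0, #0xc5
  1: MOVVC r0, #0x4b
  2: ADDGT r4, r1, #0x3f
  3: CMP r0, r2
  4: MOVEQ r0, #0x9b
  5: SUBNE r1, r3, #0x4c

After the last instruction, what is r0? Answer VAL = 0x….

VAL = 0x4b

[0] flags=1000 → (cmp)
[1] flags=1000 VC?T → r0=0x4b
[2] flags=1000 GT?F → skip
[3] flags=0010 → (cmp)
[4] flags=0010 EQ?F → skip
[5] flags=0010 NE?T → r1=0xaf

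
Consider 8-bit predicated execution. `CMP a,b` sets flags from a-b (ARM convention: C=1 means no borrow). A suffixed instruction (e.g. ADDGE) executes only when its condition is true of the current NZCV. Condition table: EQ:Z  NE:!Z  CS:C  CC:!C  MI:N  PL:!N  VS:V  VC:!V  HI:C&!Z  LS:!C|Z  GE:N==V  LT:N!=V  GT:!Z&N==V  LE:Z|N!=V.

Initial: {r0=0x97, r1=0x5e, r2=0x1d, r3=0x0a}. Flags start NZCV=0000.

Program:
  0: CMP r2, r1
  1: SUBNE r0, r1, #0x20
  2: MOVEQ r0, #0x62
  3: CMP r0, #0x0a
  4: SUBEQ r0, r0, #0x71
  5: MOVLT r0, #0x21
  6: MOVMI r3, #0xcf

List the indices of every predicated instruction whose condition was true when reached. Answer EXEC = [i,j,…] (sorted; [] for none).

[0] flags=1000 → (cmp)
[1] flags=1000 NE?T → r0=0x3e
[2] flags=1000 EQ?F → skip
[3] flags=0010 → (cmp)
[4] flags=0010 EQ?F → skip
[5] flags=0010 LT?F → skip
[6] flags=0010 MI?F → skip

EXEC = [1]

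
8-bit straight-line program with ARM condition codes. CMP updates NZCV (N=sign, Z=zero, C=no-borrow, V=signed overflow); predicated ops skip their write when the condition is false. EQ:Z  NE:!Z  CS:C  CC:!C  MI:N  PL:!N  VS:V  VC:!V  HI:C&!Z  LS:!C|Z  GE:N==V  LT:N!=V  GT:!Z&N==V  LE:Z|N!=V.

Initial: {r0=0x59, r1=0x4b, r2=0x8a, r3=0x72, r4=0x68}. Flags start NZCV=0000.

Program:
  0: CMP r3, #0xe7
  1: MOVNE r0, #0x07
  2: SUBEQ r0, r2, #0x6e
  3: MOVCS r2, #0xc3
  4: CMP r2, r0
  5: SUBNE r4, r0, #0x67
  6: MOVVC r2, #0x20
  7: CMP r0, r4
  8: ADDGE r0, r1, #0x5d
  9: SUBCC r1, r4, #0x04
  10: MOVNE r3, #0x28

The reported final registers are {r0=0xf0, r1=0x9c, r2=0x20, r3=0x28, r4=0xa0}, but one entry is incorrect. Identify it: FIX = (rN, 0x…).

FIX = (r0, 0xa8)

[0] flags=1001 → (cmp)
[1] flags=1001 NE?T → r0=0x07
[2] flags=1001 EQ?F → skip
[3] flags=1001 CS?F → skip
[4] flags=1010 → (cmp)
[5] flags=1010 NE?T → r4=0xa0
[6] flags=1010 VC?T → r2=0x20
[7] flags=0000 → (cmp)
[8] flags=0000 GE?T → r0=0xa8
[9] flags=0000 CC?T → r1=0x9c
[10] flags=0000 NE?T → r3=0x28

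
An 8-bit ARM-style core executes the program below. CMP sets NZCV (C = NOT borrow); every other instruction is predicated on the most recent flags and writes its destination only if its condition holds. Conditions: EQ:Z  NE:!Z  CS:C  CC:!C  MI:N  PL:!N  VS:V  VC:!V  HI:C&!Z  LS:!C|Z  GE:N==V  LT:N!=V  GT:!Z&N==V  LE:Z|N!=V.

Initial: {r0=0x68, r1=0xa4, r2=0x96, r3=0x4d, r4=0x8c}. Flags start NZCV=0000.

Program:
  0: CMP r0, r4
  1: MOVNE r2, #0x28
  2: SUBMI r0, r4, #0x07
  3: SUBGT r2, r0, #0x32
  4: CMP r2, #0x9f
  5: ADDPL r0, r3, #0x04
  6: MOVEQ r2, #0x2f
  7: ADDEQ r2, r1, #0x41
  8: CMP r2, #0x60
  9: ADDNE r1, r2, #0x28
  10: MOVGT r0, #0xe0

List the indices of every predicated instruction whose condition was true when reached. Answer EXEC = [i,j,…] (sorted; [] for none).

[0] flags=1001 → (cmp)
[1] flags=1001 NE?T → r2=0x28
[2] flags=1001 MI?T → r0=0x85
[3] flags=1001 GT?T → r2=0x53
[4] flags=1001 → (cmp)
[5] flags=1001 PL?F → skip
[6] flags=1001 EQ?F → skip
[7] flags=1001 EQ?F → skip
[8] flags=1000 → (cmp)
[9] flags=1000 NE?T → r1=0x7b
[10] flags=1000 GT?F → skip

EXEC = [1,2,3,9]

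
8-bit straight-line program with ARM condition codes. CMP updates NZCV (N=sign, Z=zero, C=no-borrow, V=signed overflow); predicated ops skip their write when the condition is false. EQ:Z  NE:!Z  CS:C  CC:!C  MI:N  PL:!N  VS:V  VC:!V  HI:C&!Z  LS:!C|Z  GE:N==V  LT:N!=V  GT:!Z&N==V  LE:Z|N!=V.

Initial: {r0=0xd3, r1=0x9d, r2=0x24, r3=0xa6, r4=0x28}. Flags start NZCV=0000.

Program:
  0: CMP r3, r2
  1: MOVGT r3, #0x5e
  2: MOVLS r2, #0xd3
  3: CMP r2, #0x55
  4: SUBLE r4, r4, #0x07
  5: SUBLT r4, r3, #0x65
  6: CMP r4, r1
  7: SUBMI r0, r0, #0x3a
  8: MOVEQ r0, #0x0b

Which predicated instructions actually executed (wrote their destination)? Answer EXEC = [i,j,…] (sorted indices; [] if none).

0: ✓ CMP  NZCV=1010
1: · MOVGT
2: · MOVLS
3: ✓ CMP  NZCV=1000
4: ✓ SUBLE  r4←0x21
5: ✓ SUBLT  r4←0x41
6: ✓ CMP  NZCV=1001
7: ✓ SUBMI  r0←0x99
8: · MOVEQ

EXEC = [4,5,7]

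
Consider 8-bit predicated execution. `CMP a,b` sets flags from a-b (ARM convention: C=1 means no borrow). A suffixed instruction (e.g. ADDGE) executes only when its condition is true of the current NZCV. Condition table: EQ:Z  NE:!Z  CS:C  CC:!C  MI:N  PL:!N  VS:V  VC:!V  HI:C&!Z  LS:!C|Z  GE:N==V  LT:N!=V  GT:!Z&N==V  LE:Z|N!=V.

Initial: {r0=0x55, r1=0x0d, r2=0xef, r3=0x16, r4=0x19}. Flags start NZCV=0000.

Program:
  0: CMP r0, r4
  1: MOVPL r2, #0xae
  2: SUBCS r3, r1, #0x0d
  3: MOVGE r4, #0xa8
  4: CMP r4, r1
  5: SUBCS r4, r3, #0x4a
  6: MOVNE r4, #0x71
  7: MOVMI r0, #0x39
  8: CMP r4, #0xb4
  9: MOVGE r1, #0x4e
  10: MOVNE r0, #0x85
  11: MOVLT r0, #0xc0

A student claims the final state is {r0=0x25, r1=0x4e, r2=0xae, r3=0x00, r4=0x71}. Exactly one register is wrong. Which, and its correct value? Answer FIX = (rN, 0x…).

[0] flags=0010 → (cmp)
[1] flags=0010 PL?T → r2=0xae
[2] flags=0010 CS?T → r3=0x00
[3] flags=0010 GE?T → r4=0xa8
[4] flags=1010 → (cmp)
[5] flags=1010 CS?T → r4=0xb6
[6] flags=1010 NE?T → r4=0x71
[7] flags=1010 MI?T → r0=0x39
[8] flags=1001 → (cmp)
[9] flags=1001 GE?T → r1=0x4e
[10] flags=1001 NE?T → r0=0x85
[11] flags=1001 LT?F → skip

FIX = (r0, 0x85)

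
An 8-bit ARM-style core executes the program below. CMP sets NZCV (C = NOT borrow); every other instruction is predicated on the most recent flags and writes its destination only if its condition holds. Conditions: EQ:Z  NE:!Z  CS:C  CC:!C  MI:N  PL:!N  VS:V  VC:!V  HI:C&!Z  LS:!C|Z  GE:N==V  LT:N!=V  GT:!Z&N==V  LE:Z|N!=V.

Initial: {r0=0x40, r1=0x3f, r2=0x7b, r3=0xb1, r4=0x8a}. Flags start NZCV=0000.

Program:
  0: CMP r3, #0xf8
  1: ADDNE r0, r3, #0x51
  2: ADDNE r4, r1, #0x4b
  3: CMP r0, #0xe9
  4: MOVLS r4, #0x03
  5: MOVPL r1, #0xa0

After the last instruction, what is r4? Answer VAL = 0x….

[0] flags=1000 → (cmp)
[1] flags=1000 NE?T → r0=0x02
[2] flags=1000 NE?T → r4=0x8a
[3] flags=0000 → (cmp)
[4] flags=0000 LS?T → r4=0x03
[5] flags=0000 PL?T → r1=0xa0

VAL = 0x03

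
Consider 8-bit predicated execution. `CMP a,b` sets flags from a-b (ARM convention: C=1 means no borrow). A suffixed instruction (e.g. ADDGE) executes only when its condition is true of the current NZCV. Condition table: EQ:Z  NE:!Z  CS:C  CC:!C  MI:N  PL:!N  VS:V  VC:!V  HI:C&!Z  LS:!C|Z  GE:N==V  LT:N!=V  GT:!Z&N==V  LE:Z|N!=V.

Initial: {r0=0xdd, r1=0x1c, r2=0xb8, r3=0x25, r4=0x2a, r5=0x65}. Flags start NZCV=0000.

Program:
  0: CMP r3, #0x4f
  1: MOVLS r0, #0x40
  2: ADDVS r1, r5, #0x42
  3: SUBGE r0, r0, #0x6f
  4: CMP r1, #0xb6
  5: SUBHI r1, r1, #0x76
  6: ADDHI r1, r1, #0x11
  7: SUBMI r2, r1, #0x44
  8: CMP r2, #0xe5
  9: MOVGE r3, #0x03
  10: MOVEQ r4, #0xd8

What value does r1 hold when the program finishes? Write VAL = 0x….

VAL = 0x1c

0: ✓ CMP  NZCV=1000
1: ✓ MOVLS  r0←0x40
2: · ADDVS
3: · SUBGE
4: ✓ CMP  NZCV=0000
5: · SUBHI
6: · ADDHI
7: · SUBMI
8: ✓ CMP  NZCV=1000
9: · MOVGE
10: · MOVEQ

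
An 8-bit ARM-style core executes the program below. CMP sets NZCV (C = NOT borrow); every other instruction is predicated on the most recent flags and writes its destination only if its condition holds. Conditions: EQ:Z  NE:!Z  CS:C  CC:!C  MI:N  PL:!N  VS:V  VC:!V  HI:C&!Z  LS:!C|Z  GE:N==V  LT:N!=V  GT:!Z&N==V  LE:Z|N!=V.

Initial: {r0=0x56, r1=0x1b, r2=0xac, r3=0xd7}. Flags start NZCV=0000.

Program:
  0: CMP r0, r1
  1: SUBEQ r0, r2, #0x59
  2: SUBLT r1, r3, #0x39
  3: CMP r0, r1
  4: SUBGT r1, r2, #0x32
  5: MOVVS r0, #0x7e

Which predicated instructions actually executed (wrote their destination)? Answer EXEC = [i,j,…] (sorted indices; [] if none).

EXEC = [4]

[0] flags=0010 → (cmp)
[1] flags=0010 EQ?F → skip
[2] flags=0010 LT?F → skip
[3] flags=0010 → (cmp)
[4] flags=0010 GT?T → r1=0x7a
[5] flags=0010 VS?F → skip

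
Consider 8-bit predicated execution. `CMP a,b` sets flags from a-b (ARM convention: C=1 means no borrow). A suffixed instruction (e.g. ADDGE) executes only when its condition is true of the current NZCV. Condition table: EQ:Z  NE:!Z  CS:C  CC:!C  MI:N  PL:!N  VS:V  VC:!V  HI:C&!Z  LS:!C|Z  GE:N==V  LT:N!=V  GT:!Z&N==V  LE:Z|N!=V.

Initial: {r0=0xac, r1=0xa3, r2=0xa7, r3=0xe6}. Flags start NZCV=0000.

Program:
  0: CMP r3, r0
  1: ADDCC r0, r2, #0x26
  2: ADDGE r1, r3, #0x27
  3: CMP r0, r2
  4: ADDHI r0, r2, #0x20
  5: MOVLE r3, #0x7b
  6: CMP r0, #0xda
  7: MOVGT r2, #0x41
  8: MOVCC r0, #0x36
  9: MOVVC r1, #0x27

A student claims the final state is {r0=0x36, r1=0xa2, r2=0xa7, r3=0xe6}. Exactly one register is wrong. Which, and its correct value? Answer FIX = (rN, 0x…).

0: ✓ CMP  NZCV=0010
1: · ADDCC
2: ✓ ADDGE  r1←0x0d
3: ✓ CMP  NZCV=0010
4: ✓ ADDHI  r0←0xc7
5: · MOVLE
6: ✓ CMP  NZCV=1000
7: · MOVGT
8: ✓ MOVCC  r0←0x36
9: ✓ MOVVC  r1←0x27

FIX = (r1, 0x27)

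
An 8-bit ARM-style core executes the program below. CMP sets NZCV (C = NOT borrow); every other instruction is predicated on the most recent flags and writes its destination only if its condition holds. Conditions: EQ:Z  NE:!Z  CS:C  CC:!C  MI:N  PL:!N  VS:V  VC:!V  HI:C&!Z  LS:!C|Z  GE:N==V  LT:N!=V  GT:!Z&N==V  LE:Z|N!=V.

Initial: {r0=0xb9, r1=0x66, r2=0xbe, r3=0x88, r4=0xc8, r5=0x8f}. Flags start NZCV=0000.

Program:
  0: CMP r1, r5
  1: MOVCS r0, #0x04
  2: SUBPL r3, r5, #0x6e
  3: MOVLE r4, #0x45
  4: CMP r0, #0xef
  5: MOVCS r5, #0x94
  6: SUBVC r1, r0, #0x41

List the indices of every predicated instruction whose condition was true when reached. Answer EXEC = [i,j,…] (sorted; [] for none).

0: ✓ CMP  NZCV=1001
1: · MOVCS
2: · SUBPL
3: · MOVLE
4: ✓ CMP  NZCV=1000
5: · MOVCS
6: ✓ SUBVC  r1←0x78

EXEC = [6]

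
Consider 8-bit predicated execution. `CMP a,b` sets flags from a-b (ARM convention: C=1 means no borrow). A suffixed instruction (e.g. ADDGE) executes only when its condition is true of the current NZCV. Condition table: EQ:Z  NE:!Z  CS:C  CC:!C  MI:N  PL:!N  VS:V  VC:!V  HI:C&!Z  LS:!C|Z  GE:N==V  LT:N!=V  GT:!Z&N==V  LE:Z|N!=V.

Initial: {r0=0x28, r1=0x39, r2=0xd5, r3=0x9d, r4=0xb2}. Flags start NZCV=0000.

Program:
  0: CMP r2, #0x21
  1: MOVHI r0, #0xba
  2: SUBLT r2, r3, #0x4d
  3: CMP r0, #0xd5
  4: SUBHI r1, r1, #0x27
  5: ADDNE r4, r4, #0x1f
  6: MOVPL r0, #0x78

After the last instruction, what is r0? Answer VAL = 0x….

[0] flags=1010 → (cmp)
[1] flags=1010 HI?T → r0=0xba
[2] flags=1010 LT?T → r2=0x50
[3] flags=1000 → (cmp)
[4] flags=1000 HI?F → skip
[5] flags=1000 NE?T → r4=0xd1
[6] flags=1000 PL?F → skip

VAL = 0xba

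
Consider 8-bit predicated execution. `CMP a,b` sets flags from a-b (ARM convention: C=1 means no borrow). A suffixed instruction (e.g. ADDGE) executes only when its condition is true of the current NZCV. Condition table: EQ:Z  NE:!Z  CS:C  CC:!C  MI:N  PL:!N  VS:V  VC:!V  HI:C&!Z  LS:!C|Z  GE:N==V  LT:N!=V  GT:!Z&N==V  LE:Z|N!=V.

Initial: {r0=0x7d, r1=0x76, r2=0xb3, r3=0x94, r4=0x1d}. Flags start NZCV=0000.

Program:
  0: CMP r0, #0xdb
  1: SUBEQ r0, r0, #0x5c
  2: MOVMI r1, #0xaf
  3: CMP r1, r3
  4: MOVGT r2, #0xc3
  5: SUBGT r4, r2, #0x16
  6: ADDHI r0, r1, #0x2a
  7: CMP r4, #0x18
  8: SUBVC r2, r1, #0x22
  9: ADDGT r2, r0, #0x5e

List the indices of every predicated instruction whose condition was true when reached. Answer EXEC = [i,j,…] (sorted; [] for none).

0: ✓ CMP  NZCV=1001
1: · SUBEQ
2: ✓ MOVMI  r1←0xaf
3: ✓ CMP  NZCV=0010
4: ✓ MOVGT  r2←0xc3
5: ✓ SUBGT  r4←0xad
6: ✓ ADDHI  r0←0xd9
7: ✓ CMP  NZCV=1010
8: ✓ SUBVC  r2←0x8d
9: · ADDGT

EXEC = [2,4,5,6,8]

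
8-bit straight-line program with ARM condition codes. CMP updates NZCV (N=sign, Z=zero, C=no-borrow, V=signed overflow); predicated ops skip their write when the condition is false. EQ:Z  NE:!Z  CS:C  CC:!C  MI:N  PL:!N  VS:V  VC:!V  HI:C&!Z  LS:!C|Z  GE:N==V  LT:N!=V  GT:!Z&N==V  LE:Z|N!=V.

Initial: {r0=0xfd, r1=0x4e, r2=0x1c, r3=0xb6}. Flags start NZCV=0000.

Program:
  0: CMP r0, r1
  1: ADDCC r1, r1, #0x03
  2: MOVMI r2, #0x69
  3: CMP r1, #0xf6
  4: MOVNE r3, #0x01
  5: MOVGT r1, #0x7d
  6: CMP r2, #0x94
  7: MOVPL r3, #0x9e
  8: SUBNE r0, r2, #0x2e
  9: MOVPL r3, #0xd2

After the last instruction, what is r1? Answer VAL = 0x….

VAL = 0x7d

[0] flags=1010 → (cmp)
[1] flags=1010 CC?F → skip
[2] flags=1010 MI?T → r2=0x69
[3] flags=0000 → (cmp)
[4] flags=0000 NE?T → r3=0x01
[5] flags=0000 GT?T → r1=0x7d
[6] flags=1001 → (cmp)
[7] flags=1001 PL?F → skip
[8] flags=1001 NE?T → r0=0x3b
[9] flags=1001 PL?F → skip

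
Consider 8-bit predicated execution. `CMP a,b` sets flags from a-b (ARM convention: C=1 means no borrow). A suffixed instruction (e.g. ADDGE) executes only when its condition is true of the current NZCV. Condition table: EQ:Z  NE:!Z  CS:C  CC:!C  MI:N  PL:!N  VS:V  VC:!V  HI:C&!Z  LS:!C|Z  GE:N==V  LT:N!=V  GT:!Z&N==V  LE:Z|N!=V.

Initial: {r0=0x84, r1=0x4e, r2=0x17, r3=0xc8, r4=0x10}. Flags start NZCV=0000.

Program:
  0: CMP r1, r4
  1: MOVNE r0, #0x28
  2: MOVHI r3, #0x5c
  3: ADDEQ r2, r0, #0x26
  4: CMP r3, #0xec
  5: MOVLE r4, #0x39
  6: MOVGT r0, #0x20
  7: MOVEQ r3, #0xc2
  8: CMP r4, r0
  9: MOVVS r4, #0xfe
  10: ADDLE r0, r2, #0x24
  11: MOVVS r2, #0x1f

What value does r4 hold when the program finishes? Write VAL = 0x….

0: ✓ CMP  NZCV=0010
1: ✓ MOVNE  r0←0x28
2: ✓ MOVHI  r3←0x5c
3: · ADDEQ
4: ✓ CMP  NZCV=0000
5: · MOVLE
6: ✓ MOVGT  r0←0x20
7: · MOVEQ
8: ✓ CMP  NZCV=1000
9: · MOVVS
10: ✓ ADDLE  r0←0x3b
11: · MOVVS

VAL = 0x10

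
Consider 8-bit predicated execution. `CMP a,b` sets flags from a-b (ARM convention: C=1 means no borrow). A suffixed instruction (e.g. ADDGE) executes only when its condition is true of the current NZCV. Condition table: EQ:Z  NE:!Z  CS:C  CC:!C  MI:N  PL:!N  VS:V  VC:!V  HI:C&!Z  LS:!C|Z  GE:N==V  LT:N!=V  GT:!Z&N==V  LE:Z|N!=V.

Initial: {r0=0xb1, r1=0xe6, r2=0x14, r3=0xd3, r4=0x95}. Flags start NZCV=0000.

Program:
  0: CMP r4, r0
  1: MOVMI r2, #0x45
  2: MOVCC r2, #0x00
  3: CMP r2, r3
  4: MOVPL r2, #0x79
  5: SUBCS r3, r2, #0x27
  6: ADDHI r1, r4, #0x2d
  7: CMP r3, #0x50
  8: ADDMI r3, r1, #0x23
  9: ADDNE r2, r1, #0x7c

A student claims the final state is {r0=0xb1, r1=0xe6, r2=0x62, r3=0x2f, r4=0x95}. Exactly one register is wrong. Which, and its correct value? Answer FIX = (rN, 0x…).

FIX = (r3, 0x09)

[0] flags=1000 → (cmp)
[1] flags=1000 MI?T → r2=0x45
[2] flags=1000 CC?T → r2=0x00
[3] flags=0000 → (cmp)
[4] flags=0000 PL?T → r2=0x79
[5] flags=0000 CS?F → skip
[6] flags=0000 HI?F → skip
[7] flags=1010 → (cmp)
[8] flags=1010 MI?T → r3=0x09
[9] flags=1010 NE?T → r2=0x62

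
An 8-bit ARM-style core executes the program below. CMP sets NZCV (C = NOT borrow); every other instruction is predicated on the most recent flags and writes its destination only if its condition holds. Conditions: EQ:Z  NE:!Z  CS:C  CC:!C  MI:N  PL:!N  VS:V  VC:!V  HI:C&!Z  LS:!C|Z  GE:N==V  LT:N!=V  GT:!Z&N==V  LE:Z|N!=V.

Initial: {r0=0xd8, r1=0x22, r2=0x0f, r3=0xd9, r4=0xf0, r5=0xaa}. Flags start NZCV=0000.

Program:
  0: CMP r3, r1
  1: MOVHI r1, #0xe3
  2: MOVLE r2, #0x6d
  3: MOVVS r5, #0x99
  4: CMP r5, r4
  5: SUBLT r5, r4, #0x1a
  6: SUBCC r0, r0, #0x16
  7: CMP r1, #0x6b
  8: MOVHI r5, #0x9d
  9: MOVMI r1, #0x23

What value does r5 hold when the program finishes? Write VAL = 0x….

VAL = 0x9d

[0] flags=1010 → (cmp)
[1] flags=1010 HI?T → r1=0xe3
[2] flags=1010 LE?T → r2=0x6d
[3] flags=1010 VS?F → skip
[4] flags=1000 → (cmp)
[5] flags=1000 LT?T → r5=0xd6
[6] flags=1000 CC?T → r0=0xc2
[7] flags=0011 → (cmp)
[8] flags=0011 HI?T → r5=0x9d
[9] flags=0011 MI?F → skip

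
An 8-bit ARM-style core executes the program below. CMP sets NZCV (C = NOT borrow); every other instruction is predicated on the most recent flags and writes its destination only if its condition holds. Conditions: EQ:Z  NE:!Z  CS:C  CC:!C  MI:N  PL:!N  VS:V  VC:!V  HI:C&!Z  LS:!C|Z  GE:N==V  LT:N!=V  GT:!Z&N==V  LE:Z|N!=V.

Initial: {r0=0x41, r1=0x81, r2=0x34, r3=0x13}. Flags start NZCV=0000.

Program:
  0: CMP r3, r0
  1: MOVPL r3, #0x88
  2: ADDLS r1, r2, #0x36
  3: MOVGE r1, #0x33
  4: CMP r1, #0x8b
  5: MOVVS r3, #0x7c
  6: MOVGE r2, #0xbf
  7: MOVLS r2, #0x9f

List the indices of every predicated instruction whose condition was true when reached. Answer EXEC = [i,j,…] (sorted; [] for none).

0: ✓ CMP  NZCV=1000
1: · MOVPL
2: ✓ ADDLS  r1←0x6a
3: · MOVGE
4: ✓ CMP  NZCV=1001
5: ✓ MOVVS  r3←0x7c
6: ✓ MOVGE  r2←0xbf
7: ✓ MOVLS  r2←0x9f

EXEC = [2,5,6,7]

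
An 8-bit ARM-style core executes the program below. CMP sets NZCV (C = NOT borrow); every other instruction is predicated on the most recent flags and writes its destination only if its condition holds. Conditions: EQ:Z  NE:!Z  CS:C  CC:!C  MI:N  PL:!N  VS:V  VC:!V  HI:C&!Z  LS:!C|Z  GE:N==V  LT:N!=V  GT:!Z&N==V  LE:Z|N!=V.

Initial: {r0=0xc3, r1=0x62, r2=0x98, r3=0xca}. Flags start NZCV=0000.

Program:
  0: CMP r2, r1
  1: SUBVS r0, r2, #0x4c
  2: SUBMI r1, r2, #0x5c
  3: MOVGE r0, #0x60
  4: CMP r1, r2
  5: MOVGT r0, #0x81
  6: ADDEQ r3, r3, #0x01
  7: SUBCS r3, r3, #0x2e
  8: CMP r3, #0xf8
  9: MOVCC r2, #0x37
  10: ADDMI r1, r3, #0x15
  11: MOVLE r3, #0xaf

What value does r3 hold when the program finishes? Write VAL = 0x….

VAL = 0xaf

0: ✓ CMP  NZCV=0011
1: ✓ SUBVS  r0←0x4c
2: · SUBMI
3: · MOVGE
4: ✓ CMP  NZCV=1001
5: ✓ MOVGT  r0←0x81
6: · ADDEQ
7: · SUBCS
8: ✓ CMP  NZCV=1000
9: ✓ MOVCC  r2←0x37
10: ✓ ADDMI  r1←0xdf
11: ✓ MOVLE  r3←0xaf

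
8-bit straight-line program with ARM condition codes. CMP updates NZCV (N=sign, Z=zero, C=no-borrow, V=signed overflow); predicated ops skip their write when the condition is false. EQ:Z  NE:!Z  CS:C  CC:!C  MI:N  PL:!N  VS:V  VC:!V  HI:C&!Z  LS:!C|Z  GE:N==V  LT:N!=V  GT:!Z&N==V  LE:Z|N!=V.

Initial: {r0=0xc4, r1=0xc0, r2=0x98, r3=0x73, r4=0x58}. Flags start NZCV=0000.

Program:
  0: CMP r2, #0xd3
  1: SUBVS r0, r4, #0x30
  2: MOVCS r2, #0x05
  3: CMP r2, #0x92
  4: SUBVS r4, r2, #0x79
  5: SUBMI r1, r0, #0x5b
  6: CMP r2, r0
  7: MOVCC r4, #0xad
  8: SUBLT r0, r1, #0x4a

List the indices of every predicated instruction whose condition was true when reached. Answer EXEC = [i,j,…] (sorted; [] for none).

EXEC = [7,8]

0: ✓ CMP  NZCV=1000
1: · SUBVS
2: · MOVCS
3: ✓ CMP  NZCV=0010
4: · SUBVS
5: · SUBMI
6: ✓ CMP  NZCV=1000
7: ✓ MOVCC  r4←0xad
8: ✓ SUBLT  r0←0x76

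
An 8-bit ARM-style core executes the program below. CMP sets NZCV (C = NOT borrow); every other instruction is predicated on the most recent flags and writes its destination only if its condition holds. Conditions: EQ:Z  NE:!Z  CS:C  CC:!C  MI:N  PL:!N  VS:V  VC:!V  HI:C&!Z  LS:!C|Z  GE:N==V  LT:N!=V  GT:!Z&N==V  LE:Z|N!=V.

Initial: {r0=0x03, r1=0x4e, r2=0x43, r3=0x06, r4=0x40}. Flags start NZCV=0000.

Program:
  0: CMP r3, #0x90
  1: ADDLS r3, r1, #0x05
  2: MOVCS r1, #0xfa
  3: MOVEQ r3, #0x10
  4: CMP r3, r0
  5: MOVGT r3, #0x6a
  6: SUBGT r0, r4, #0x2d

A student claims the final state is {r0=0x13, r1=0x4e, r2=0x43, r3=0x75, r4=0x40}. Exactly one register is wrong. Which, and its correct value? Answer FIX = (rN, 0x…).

FIX = (r3, 0x6a)

0: ✓ CMP  NZCV=0000
1: ✓ ADDLS  r3←0x53
2: · MOVCS
3: · MOVEQ
4: ✓ CMP  NZCV=0010
5: ✓ MOVGT  r3←0x6a
6: ✓ SUBGT  r0←0x13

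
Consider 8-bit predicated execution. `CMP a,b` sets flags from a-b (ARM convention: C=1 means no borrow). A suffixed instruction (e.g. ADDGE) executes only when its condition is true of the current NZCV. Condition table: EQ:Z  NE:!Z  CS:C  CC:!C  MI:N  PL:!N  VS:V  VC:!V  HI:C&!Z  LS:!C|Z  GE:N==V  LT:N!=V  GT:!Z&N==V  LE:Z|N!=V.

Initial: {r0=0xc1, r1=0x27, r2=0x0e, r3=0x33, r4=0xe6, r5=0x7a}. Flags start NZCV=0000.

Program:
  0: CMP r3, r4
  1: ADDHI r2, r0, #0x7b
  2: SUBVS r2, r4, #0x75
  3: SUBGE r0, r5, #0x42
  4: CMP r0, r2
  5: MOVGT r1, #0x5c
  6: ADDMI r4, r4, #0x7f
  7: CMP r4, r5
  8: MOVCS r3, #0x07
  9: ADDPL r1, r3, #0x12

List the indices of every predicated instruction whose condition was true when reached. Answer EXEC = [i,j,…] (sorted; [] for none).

0: ✓ CMP  NZCV=0000
1: · ADDHI
2: · SUBVS
3: ✓ SUBGE  r0←0x38
4: ✓ CMP  NZCV=0010
5: ✓ MOVGT  r1←0x5c
6: · ADDMI
7: ✓ CMP  NZCV=0011
8: ✓ MOVCS  r3←0x07
9: ✓ ADDPL  r1←0x19

EXEC = [3,5,8,9]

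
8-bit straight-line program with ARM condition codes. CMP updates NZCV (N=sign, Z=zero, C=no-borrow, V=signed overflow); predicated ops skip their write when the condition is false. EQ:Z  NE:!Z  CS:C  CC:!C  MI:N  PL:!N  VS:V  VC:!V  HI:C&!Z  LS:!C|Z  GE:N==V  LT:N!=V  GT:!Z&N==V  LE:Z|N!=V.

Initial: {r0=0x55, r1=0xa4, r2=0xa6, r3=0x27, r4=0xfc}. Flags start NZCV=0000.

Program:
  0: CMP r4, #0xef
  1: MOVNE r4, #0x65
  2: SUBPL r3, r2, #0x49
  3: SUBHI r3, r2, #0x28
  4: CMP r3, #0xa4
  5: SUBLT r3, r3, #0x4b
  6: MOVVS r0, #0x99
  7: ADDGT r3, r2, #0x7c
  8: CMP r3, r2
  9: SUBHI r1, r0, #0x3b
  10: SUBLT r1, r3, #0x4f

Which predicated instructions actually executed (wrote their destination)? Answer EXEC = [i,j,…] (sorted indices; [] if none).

[0] flags=0010 → (cmp)
[1] flags=0010 NE?T → r4=0x65
[2] flags=0010 PL?T → r3=0x5d
[3] flags=0010 HI?T → r3=0x7e
[4] flags=1001 → (cmp)
[5] flags=1001 LT?F → skip
[6] flags=1001 VS?T → r0=0x99
[7] flags=1001 GT?T → r3=0x22
[8] flags=0000 → (cmp)
[9] flags=0000 HI?F → skip
[10] flags=0000 LT?F → skip

EXEC = [1,2,3,6,7]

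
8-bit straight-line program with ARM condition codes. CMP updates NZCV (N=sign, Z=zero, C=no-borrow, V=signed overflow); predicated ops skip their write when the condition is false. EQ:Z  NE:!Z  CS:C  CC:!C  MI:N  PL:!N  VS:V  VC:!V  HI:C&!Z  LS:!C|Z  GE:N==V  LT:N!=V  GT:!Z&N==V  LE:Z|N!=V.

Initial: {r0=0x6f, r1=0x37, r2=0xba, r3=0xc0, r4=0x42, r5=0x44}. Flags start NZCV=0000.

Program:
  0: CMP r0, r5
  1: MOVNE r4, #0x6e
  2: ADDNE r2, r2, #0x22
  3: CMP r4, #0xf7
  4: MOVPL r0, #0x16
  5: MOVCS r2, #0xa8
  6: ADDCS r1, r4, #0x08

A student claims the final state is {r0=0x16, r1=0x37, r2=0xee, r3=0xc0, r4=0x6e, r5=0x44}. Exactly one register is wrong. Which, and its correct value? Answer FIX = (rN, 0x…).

[0] flags=0010 → (cmp)
[1] flags=0010 NE?T → r4=0x6e
[2] flags=0010 NE?T → r2=0xdc
[3] flags=0000 → (cmp)
[4] flags=0000 PL?T → r0=0x16
[5] flags=0000 CS?F → skip
[6] flags=0000 CS?F → skip

FIX = (r2, 0xdc)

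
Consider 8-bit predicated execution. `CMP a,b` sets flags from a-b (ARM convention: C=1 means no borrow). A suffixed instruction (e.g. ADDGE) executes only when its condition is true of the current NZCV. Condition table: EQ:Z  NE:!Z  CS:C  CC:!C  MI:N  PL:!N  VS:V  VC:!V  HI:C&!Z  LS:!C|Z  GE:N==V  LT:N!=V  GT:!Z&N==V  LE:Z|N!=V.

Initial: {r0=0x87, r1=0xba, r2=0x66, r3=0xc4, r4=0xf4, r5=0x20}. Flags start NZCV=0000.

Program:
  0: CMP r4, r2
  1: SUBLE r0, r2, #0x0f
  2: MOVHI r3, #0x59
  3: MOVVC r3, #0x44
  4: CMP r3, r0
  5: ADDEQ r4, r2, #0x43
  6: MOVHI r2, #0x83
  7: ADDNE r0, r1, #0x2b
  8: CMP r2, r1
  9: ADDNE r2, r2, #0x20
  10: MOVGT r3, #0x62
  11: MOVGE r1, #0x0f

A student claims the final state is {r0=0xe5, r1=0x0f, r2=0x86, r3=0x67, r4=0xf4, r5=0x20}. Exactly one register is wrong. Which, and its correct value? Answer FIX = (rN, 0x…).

FIX = (r3, 0x62)

0: ✓ CMP  NZCV=1010
1: ✓ SUBLE  r0←0x57
2: ✓ MOVHI  r3←0x59
3: ✓ MOVVC  r3←0x44
4: ✓ CMP  NZCV=1000
5: · ADDEQ
6: · MOVHI
7: ✓ ADDNE  r0←0xe5
8: ✓ CMP  NZCV=1001
9: ✓ ADDNE  r2←0x86
10: ✓ MOVGT  r3←0x62
11: ✓ MOVGE  r1←0x0f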